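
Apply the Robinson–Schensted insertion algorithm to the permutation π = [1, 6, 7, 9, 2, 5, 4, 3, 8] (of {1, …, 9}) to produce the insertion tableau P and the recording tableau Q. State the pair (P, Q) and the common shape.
P = [1, 2, 3, 8] / [4, 7, 9] / [5] / [6];  Q = [1, 2, 3, 4] / [5, 6, 9] / [7] / [8];  common shape = (4, 3, 1, 1)

Row-insert the values π_1, π_2, … into P one at a time, bumping the leftmost entry strictly greater than the inserted value down to the next row. The recording tableau Q records, in position (i, j), the step at which that cell was added to P.
  Insert 1 (step 1): P = [1];  Q = [1]
  Insert 6 (step 2): P = [1, 6];  Q = [1, 2]
  Insert 7 (step 3): P = [1, 6, 7];  Q = [1, 2, 3]
  Insert 9 (step 4): P = [1, 6, 7, 9];  Q = [1, 2, 3, 4]
  Insert 2 (step 5): P = [1, 2, 7, 9] / [6];  Q = [1, 2, 3, 4] / [5]
  Insert 5 (step 6): P = [1, 2, 5, 9] / [6, 7];  Q = [1, 2, 3, 4] / [5, 6]
  Insert 4 (step 7): P = [1, 2, 4, 9] / [5, 7] / [6];  Q = [1, 2, 3, 4] / [5, 6] / [7]
  Insert 3 (step 8): P = [1, 2, 3, 9] / [4, 7] / [5] / [6];  Q = [1, 2, 3, 4] / [5, 6] / [7] / [8]
  Insert 8 (step 9): P = [1, 2, 3, 8] / [4, 7, 9] / [5] / [6];  Q = [1, 2, 3, 4] / [5, 6, 9] / [7] / [8]
Final shape: (4, 3, 1, 1).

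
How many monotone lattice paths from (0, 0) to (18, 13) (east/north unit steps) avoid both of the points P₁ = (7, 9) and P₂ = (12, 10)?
Number of paths = 142084971

Inclusion–exclusion. Total paths: C(31, 18) = 206253075. Through P₁: C(16, 7)·C(15, 11) = 15615600. Through P₂: C(22, 12)·C(9, 6) = 54318264. Since P₁ is strictly southwest of P₂, a monotone path through both must visit P₁ then P₂; paths through both = C(16, 7)·C(6, 5)·C(9, 6) = 5765760. Avoid both = 206253075 − 15615600 − 54318264 + 5765760 = 142084971.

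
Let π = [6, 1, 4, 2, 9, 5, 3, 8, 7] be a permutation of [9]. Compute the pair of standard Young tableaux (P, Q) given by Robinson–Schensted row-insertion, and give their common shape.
P = [1, 2, 3, 7] / [4, 5, 8] / [6, 9];  Q = [1, 3, 5, 8] / [2, 6, 9] / [4, 7];  common shape = (4, 3, 2)

Row-insert the values π_1, π_2, … into P one at a time, bumping the leftmost entry strictly greater than the inserted value down to the next row. The recording tableau Q records, in position (i, j), the step at which that cell was added to P.
  Insert 6 (step 1): P = [6];  Q = [1]
  Insert 1 (step 2): P = [1] / [6];  Q = [1] / [2]
  Insert 4 (step 3): P = [1, 4] / [6];  Q = [1, 3] / [2]
  Insert 2 (step 4): P = [1, 2] / [4] / [6];  Q = [1, 3] / [2] / [4]
  Insert 9 (step 5): P = [1, 2, 9] / [4] / [6];  Q = [1, 3, 5] / [2] / [4]
  Insert 5 (step 6): P = [1, 2, 5] / [4, 9] / [6];  Q = [1, 3, 5] / [2, 6] / [4]
  Insert 3 (step 7): P = [1, 2, 3] / [4, 5] / [6, 9];  Q = [1, 3, 5] / [2, 6] / [4, 7]
  Insert 8 (step 8): P = [1, 2, 3, 8] / [4, 5] / [6, 9];  Q = [1, 3, 5, 8] / [2, 6] / [4, 7]
  Insert 7 (step 9): P = [1, 2, 3, 7] / [4, 5, 8] / [6, 9];  Q = [1, 3, 5, 8] / [2, 6, 9] / [4, 7]
Final shape: (4, 3, 2).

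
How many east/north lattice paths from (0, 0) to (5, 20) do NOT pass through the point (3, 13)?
Number of paths = 32970

Total paths from (0, 0) to (5, 20): C(25, 5) = 53130. Paths through (3, 13): (paths (0, 0) → (3, 13)) × (paths (3, 13) → (5, 20)) = C(16, 3) · C(9, 2) = 560 · 36 = 20160. Avoidance count = 53130 − 20160 = 32970.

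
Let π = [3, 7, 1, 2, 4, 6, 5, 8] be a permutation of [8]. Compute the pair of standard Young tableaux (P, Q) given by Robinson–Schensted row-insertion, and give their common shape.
P = [1, 2, 4, 5, 8] / [3, 6] / [7];  Q = [1, 2, 5, 6, 8] / [3, 4] / [7];  common shape = (5, 2, 1)

Row-insert the values π_1, π_2, … into P one at a time, bumping the leftmost entry strictly greater than the inserted value down to the next row. The recording tableau Q records, in position (i, j), the step at which that cell was added to P.
  Insert 3 (step 1): P = [3];  Q = [1]
  Insert 7 (step 2): P = [3, 7];  Q = [1, 2]
  Insert 1 (step 3): P = [1, 7] / [3];  Q = [1, 2] / [3]
  Insert 2 (step 4): P = [1, 2] / [3, 7];  Q = [1, 2] / [3, 4]
  Insert 4 (step 5): P = [1, 2, 4] / [3, 7];  Q = [1, 2, 5] / [3, 4]
  Insert 6 (step 6): P = [1, 2, 4, 6] / [3, 7];  Q = [1, 2, 5, 6] / [3, 4]
  Insert 5 (step 7): P = [1, 2, 4, 5] / [3, 6] / [7];  Q = [1, 2, 5, 6] / [3, 4] / [7]
  Insert 8 (step 8): P = [1, 2, 4, 5, 8] / [3, 6] / [7];  Q = [1, 2, 5, 6, 8] / [3, 4] / [7]
Final shape: (5, 2, 1).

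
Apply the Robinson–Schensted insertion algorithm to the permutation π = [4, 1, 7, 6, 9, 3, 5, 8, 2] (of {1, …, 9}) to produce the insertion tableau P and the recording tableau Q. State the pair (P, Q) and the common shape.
P = [1, 2, 5, 8] / [3, 6, 9] / [4] / [7];  Q = [1, 3, 5, 8] / [2, 4, 7] / [6] / [9];  common shape = (4, 3, 1, 1)

Row-insert the values π_1, π_2, … into P one at a time, bumping the leftmost entry strictly greater than the inserted value down to the next row. The recording tableau Q records, in position (i, j), the step at which that cell was added to P.
  Insert 4 (step 1): P = [4];  Q = [1]
  Insert 1 (step 2): P = [1] / [4];  Q = [1] / [2]
  Insert 7 (step 3): P = [1, 7] / [4];  Q = [1, 3] / [2]
  Insert 6 (step 4): P = [1, 6] / [4, 7];  Q = [1, 3] / [2, 4]
  Insert 9 (step 5): P = [1, 6, 9] / [4, 7];  Q = [1, 3, 5] / [2, 4]
  Insert 3 (step 6): P = [1, 3, 9] / [4, 6] / [7];  Q = [1, 3, 5] / [2, 4] / [6]
  Insert 5 (step 7): P = [1, 3, 5] / [4, 6, 9] / [7];  Q = [1, 3, 5] / [2, 4, 7] / [6]
  Insert 8 (step 8): P = [1, 3, 5, 8] / [4, 6, 9] / [7];  Q = [1, 3, 5, 8] / [2, 4, 7] / [6]
  Insert 2 (step 9): P = [1, 2, 5, 8] / [3, 6, 9] / [4] / [7];  Q = [1, 3, 5, 8] / [2, 4, 7] / [6] / [9]
Final shape: (4, 3, 1, 1).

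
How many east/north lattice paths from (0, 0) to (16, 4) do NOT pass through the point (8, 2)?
Number of paths = 2820

Total paths from (0, 0) to (16, 4): C(20, 16) = 4845. Paths through (8, 2): (paths (0, 0) → (8, 2)) × (paths (8, 2) → (16, 4)) = C(10, 8) · C(10, 8) = 45 · 45 = 2025. Avoidance count = 4845 − 2025 = 2820.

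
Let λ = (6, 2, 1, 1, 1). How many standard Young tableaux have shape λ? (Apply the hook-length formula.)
# SYT of shape (6, 2, 1, 1, 1) = 924

Hook-length formula: f^λ = n! / Π hook(c), product over all cells c of the Young diagram. For λ = (6, 2, 1, 1, 1), n = 11 boxes. Hook lengths by row (left-to-right, top-to-bottom): [10, 6, 4, 3, 2, 1]; [5, 1]; [3]; [2]; [1]. Product of hooks = 43200. So f^λ = 11! / 43200 = 39916800 / 43200 = 924.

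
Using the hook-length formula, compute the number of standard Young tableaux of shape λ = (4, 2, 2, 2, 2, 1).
# SYT of shape (4, 2, 2, 2, 2, 1) = 5720

Hook-length formula: f^λ = n! / Π hook(c), product over all cells c of the Young diagram. For λ = (4, 2, 2, 2, 2, 1), n = 13 boxes. Hook lengths by row (left-to-right, top-to-bottom): [9, 7, 2, 1]; [6, 4]; [5, 3]; [4, 2]; [3, 1]; [1]. Product of hooks = 1088640. So f^λ = 13! / 1088640 = 6227020800 / 1088640 = 5720.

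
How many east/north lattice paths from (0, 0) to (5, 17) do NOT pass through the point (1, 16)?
Number of paths = 26249

Total paths from (0, 0) to (5, 17): C(22, 5) = 26334. Paths through (1, 16): (paths (0, 0) → (1, 16)) × (paths (1, 16) → (5, 17)) = C(17, 1) · C(5, 4) = 17 · 5 = 85. Avoidance count = 26334 − 85 = 26249.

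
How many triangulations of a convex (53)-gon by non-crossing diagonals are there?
C_51 = 7684785670514316385230816156

These polygon triangulations are counted by the Catalan number C_n = (1/(n + 1)) · C(2n, n). For n = 51: C_51 = (1/52) · C(102, 51) = 399608854866744452032002440112/52 = 7684785670514316385230816156.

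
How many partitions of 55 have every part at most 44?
p(55, parts ≤ 44) = 451137

Use the recurrence p(n, m) = p(n, m−1) + p(n−m, m): either the largest part is < m (count p(n, m−1)) or the largest part is exactly m (remove one copy of m, count p(n−m, m)). With p(0, ·) = 1 this gives p(55, parts ≤ 44) = 451137. (By conjugating Young diagrams, this also counts partitions of 55 into at most 44 parts.)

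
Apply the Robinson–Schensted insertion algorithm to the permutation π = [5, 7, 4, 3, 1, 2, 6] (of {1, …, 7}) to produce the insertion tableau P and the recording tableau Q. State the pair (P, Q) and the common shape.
P = [1, 2, 6] / [3, 7] / [4] / [5];  Q = [1, 2, 7] / [3, 6] / [4] / [5];  common shape = (3, 2, 1, 1)

Row-insert the values π_1, π_2, … into P one at a time, bumping the leftmost entry strictly greater than the inserted value down to the next row. The recording tableau Q records, in position (i, j), the step at which that cell was added to P.
  Insert 5 (step 1): P = [5];  Q = [1]
  Insert 7 (step 2): P = [5, 7];  Q = [1, 2]
  Insert 4 (step 3): P = [4, 7] / [5];  Q = [1, 2] / [3]
  Insert 3 (step 4): P = [3, 7] / [4] / [5];  Q = [1, 2] / [3] / [4]
  Insert 1 (step 5): P = [1, 7] / [3] / [4] / [5];  Q = [1, 2] / [3] / [4] / [5]
  Insert 2 (step 6): P = [1, 2] / [3, 7] / [4] / [5];  Q = [1, 2] / [3, 6] / [4] / [5]
  Insert 6 (step 7): P = [1, 2, 6] / [3, 7] / [4] / [5];  Q = [1, 2, 7] / [3, 6] / [4] / [5]
Final shape: (3, 2, 1, 1).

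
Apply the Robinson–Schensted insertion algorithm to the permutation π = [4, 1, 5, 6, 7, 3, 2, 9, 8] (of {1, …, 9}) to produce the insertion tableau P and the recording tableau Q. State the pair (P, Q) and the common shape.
P = [1, 2, 6, 7, 8] / [3, 5, 9] / [4];  Q = [1, 3, 4, 5, 8] / [2, 6, 9] / [7];  common shape = (5, 3, 1)

Row-insert the values π_1, π_2, … into P one at a time, bumping the leftmost entry strictly greater than the inserted value down to the next row. The recording tableau Q records, in position (i, j), the step at which that cell was added to P.
  Insert 4 (step 1): P = [4];  Q = [1]
  Insert 1 (step 2): P = [1] / [4];  Q = [1] / [2]
  Insert 5 (step 3): P = [1, 5] / [4];  Q = [1, 3] / [2]
  Insert 6 (step 4): P = [1, 5, 6] / [4];  Q = [1, 3, 4] / [2]
  Insert 7 (step 5): P = [1, 5, 6, 7] / [4];  Q = [1, 3, 4, 5] / [2]
  Insert 3 (step 6): P = [1, 3, 6, 7] / [4, 5];  Q = [1, 3, 4, 5] / [2, 6]
  Insert 2 (step 7): P = [1, 2, 6, 7] / [3, 5] / [4];  Q = [1, 3, 4, 5] / [2, 6] / [7]
  Insert 9 (step 8): P = [1, 2, 6, 7, 9] / [3, 5] / [4];  Q = [1, 3, 4, 5, 8] / [2, 6] / [7]
  Insert 8 (step 9): P = [1, 2, 6, 7, 8] / [3, 5, 9] / [4];  Q = [1, 3, 4, 5, 8] / [2, 6, 9] / [7]
Final shape: (5, 3, 1).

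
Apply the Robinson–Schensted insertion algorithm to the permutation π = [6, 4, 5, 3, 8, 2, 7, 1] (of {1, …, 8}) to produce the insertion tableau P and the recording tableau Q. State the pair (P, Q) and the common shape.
P = [1, 5, 7] / [2, 8] / [3] / [4] / [6];  Q = [1, 3, 5] / [2, 7] / [4] / [6] / [8];  common shape = (3, 2, 1, 1, 1)

Row-insert the values π_1, π_2, … into P one at a time, bumping the leftmost entry strictly greater than the inserted value down to the next row. The recording tableau Q records, in position (i, j), the step at which that cell was added to P.
  Insert 6 (step 1): P = [6];  Q = [1]
  Insert 4 (step 2): P = [4] / [6];  Q = [1] / [2]
  Insert 5 (step 3): P = [4, 5] / [6];  Q = [1, 3] / [2]
  Insert 3 (step 4): P = [3, 5] / [4] / [6];  Q = [1, 3] / [2] / [4]
  Insert 8 (step 5): P = [3, 5, 8] / [4] / [6];  Q = [1, 3, 5] / [2] / [4]
  Insert 2 (step 6): P = [2, 5, 8] / [3] / [4] / [6];  Q = [1, 3, 5] / [2] / [4] / [6]
  Insert 7 (step 7): P = [2, 5, 7] / [3, 8] / [4] / [6];  Q = [1, 3, 5] / [2, 7] / [4] / [6]
  Insert 1 (step 8): P = [1, 5, 7] / [2, 8] / [3] / [4] / [6];  Q = [1, 3, 5] / [2, 7] / [4] / [6] / [8]
Final shape: (3, 2, 1, 1, 1).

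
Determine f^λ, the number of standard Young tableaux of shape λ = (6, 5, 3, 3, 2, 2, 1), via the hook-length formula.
# SYT of shape (6, 5, 3, 3, 2, 2, 1) = 3456969516

Hook-length formula: f^λ = n! / Π hook(c), product over all cells c of the Young diagram. For λ = (6, 5, 3, 3, 2, 2, 1), n = 22 boxes. Hook lengths by row (left-to-right, top-to-bottom): [12, 10, 7, 4, 3, 1]; [10, 8, 5, 2, 1]; [7, 5, 2]; [6, 4, 1]; [4, 2]; [3, 1]; [1]. Product of hooks = 325140480000. So f^λ = 22! / 325140480000 = 1124000727777607680000 / 325140480000 = 3456969516.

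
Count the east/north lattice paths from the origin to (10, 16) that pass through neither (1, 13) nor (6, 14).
Number of paths = 4728515

Inclusion–exclusion. Total paths: C(26, 10) = 5311735. Through P₁: C(14, 1)·C(12, 9) = 3080. Through P₂: C(20, 6)·C(6, 4) = 581400. Since P₁ is strictly southwest of P₂, a monotone path through both must visit P₁ then P₂; paths through both = C(14, 1)·C(6, 5)·C(6, 4) = 1260. Avoid both = 5311735 − 3080 − 581400 + 1260 = 4728515.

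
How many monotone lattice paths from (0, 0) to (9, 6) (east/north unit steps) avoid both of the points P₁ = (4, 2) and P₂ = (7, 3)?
Number of paths = 2515

Inclusion–exclusion. Total paths: C(15, 9) = 5005. Through P₁: C(6, 4)·C(9, 5) = 1890. Through P₂: C(10, 7)·C(5, 2) = 1200. Since P₁ is strictly southwest of P₂, a monotone path through both must visit P₁ then P₂; paths through both = C(6, 4)·C(4, 3)·C(5, 2) = 600. Avoid both = 5005 − 1890 − 1200 + 600 = 2515.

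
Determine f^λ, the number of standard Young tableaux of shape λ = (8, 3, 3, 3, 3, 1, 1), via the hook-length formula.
# SYT of shape (8, 3, 3, 3, 3, 1, 1) = 628539912

Hook-length formula: f^λ = n! / Π hook(c), product over all cells c of the Young diagram. For λ = (8, 3, 3, 3, 3, 1, 1), n = 22 boxes. Hook lengths by row (left-to-right, top-to-bottom): [14, 11, 10, 5, 4, 3, 2, 1]; [8, 5, 4]; [7, 4, 3]; [6, 3, 2]; [5, 2, 1]; [2]; [1]. Product of hooks = 1788272640000. So f^λ = 22! / 1788272640000 = 1124000727777607680000 / 1788272640000 = 628539912.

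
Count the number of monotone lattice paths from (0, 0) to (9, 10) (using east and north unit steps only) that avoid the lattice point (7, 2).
Number of paths = 90758

Total paths from (0, 0) to (9, 10): C(19, 9) = 92378. Paths through (7, 2): (paths (0, 0) → (7, 2)) × (paths (7, 2) → (9, 10)) = C(9, 7) · C(10, 2) = 36 · 45 = 1620. Avoidance count = 92378 − 1620 = 90758.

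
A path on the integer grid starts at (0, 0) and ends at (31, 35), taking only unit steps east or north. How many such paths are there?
Number of paths = 6406484391866534976

A monotone lattice path from (0, 0) to (31, 35) consists of 31 east steps and 35 north steps in some order, so it is determined by which 31 of the 66 steps are east. The count is C(66, 31) = 6406484391866534976.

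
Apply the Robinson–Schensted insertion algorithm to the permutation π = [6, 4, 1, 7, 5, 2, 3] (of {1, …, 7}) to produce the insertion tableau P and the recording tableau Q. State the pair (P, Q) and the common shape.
P = [1, 2, 3] / [4, 5] / [6, 7];  Q = [1, 4, 7] / [2, 5] / [3, 6];  common shape = (3, 2, 2)

Row-insert the values π_1, π_2, … into P one at a time, bumping the leftmost entry strictly greater than the inserted value down to the next row. The recording tableau Q records, in position (i, j), the step at which that cell was added to P.
  Insert 6 (step 1): P = [6];  Q = [1]
  Insert 4 (step 2): P = [4] / [6];  Q = [1] / [2]
  Insert 1 (step 3): P = [1] / [4] / [6];  Q = [1] / [2] / [3]
  Insert 7 (step 4): P = [1, 7] / [4] / [6];  Q = [1, 4] / [2] / [3]
  Insert 5 (step 5): P = [1, 5] / [4, 7] / [6];  Q = [1, 4] / [2, 5] / [3]
  Insert 2 (step 6): P = [1, 2] / [4, 5] / [6, 7];  Q = [1, 4] / [2, 5] / [3, 6]
  Insert 3 (step 7): P = [1, 2, 3] / [4, 5] / [6, 7];  Q = [1, 4, 7] / [2, 5] / [3, 6]
Final shape: (3, 2, 2).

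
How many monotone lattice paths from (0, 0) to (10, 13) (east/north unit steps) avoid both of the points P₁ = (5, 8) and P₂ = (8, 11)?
Number of paths = 520690

Inclusion–exclusion. Total paths: C(23, 10) = 1144066. Through P₁: C(13, 5)·C(10, 5) = 324324. Through P₂: C(19, 8)·C(4, 2) = 453492. Since P₁ is strictly southwest of P₂, a monotone path through both must visit P₁ then P₂; paths through both = C(13, 5)·C(6, 3)·C(4, 2) = 154440. Avoid both = 1144066 − 324324 − 453492 + 154440 = 520690.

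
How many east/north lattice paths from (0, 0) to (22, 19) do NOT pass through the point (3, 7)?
Number of paths = 227728207200

Total paths from (0, 0) to (22, 19): C(41, 22) = 244662670200. Paths through (3, 7): (paths (0, 0) → (3, 7)) × (paths (3, 7) → (22, 19)) = C(10, 3) · C(31, 19) = 120 · 141120525 = 16934463000. Avoidance count = 244662670200 − 16934463000 = 227728207200.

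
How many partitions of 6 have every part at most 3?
p(6, parts ≤ 3) = 7

Partitions of 6 with all parts ≤ 3: 3+3, 3+2+1, 3+1+1+1, 2+2+2, 2+2+1+1, 2+1+1+1+1, 1+1+1+1+1+1. Count = 7.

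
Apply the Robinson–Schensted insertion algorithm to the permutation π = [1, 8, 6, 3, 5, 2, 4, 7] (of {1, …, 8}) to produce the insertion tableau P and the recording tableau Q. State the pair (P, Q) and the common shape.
P = [1, 2, 4, 7] / [3, 5] / [6] / [8];  Q = [1, 2, 5, 8] / [3, 7] / [4] / [6];  common shape = (4, 2, 1, 1)

Row-insert the values π_1, π_2, … into P one at a time, bumping the leftmost entry strictly greater than the inserted value down to the next row. The recording tableau Q records, in position (i, j), the step at which that cell was added to P.
  Insert 1 (step 1): P = [1];  Q = [1]
  Insert 8 (step 2): P = [1, 8];  Q = [1, 2]
  Insert 6 (step 3): P = [1, 6] / [8];  Q = [1, 2] / [3]
  Insert 3 (step 4): P = [1, 3] / [6] / [8];  Q = [1, 2] / [3] / [4]
  Insert 5 (step 5): P = [1, 3, 5] / [6] / [8];  Q = [1, 2, 5] / [3] / [4]
  Insert 2 (step 6): P = [1, 2, 5] / [3] / [6] / [8];  Q = [1, 2, 5] / [3] / [4] / [6]
  Insert 4 (step 7): P = [1, 2, 4] / [3, 5] / [6] / [8];  Q = [1, 2, 5] / [3, 7] / [4] / [6]
  Insert 7 (step 8): P = [1, 2, 4, 7] / [3, 5] / [6] / [8];  Q = [1, 2, 5, 8] / [3, 7] / [4] / [6]
Final shape: (4, 2, 1, 1).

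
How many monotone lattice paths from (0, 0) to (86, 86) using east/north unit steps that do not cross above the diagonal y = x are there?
C_86 = 4180080073556524734514695828170907458428751314320

These NE paths below the diagonal are counted by the Catalan number C_n = (1/(n + 1)) · C(2n, n). For n = 86: C_86 = (1/87) · C(172, 86) = 363666966399417651902778537050868948883301364345840/87 = 4180080073556524734514695828170907458428751314320.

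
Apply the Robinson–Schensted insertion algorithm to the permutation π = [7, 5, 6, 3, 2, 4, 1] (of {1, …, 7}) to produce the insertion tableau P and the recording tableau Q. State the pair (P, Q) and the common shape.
P = [1, 4] / [2, 6] / [3] / [5] / [7];  Q = [1, 3] / [2, 6] / [4] / [5] / [7];  common shape = (2, 2, 1, 1, 1)

Row-insert the values π_1, π_2, … into P one at a time, bumping the leftmost entry strictly greater than the inserted value down to the next row. The recording tableau Q records, in position (i, j), the step at which that cell was added to P.
  Insert 7 (step 1): P = [7];  Q = [1]
  Insert 5 (step 2): P = [5] / [7];  Q = [1] / [2]
  Insert 6 (step 3): P = [5, 6] / [7];  Q = [1, 3] / [2]
  Insert 3 (step 4): P = [3, 6] / [5] / [7];  Q = [1, 3] / [2] / [4]
  Insert 2 (step 5): P = [2, 6] / [3] / [5] / [7];  Q = [1, 3] / [2] / [4] / [5]
  Insert 4 (step 6): P = [2, 4] / [3, 6] / [5] / [7];  Q = [1, 3] / [2, 6] / [4] / [5]
  Insert 1 (step 7): P = [1, 4] / [2, 6] / [3] / [5] / [7];  Q = [1, 3] / [2, 6] / [4] / [5] / [7]
Final shape: (2, 2, 1, 1, 1).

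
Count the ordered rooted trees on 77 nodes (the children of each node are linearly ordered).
C_76 = 4790408930363303911328386208394864461024520

These ordered rooted trees are counted by the Catalan number C_n = (1/(n + 1)) · C(2n, n). For n = 76: C_76 = (1/77) · C(152, 76) = 368861487637974401172285738046404563498888040/77 = 4790408930363303911328386208394864461024520.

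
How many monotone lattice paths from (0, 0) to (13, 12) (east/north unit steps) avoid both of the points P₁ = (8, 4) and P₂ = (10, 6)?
Number of paths = 4140043

Inclusion–exclusion. Total paths: C(25, 13) = 5200300. Through P₁: C(12, 8)·C(13, 5) = 637065. Through P₂: C(16, 10)·C(9, 3) = 672672. Since P₁ is strictly southwest of P₂, a monotone path through both must visit P₁ then P₂; paths through both = C(12, 8)·C(4, 2)·C(9, 3) = 249480. Avoid both = 5200300 − 637065 − 672672 + 249480 = 4140043.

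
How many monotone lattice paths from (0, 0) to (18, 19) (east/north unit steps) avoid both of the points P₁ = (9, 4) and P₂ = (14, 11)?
Number of paths = 14811662140

Inclusion–exclusion. Total paths: C(37, 18) = 17672631900. Through P₁: C(13, 9)·C(24, 9) = 934865360. Through P₂: C(25, 14)·C(12, 4) = 2206413000. Since P₁ is strictly southwest of P₂, a monotone path through both must visit P₁ then P₂; paths through both = C(13, 9)·C(12, 5)·C(12, 4) = 280308600. Avoid both = 17672631900 − 934865360 − 2206413000 + 280308600 = 14811662140.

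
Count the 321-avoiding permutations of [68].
C_68 = 86218923998960285726185640663701108500

These 321-avoiding permutations are counted by the Catalan number C_n = (1/(n + 1)) · C(2n, n). For n = 68: C_68 = (1/69) · C(136, 68) = 5949105755928259715106809205795376486500/69 = 86218923998960285726185640663701108500.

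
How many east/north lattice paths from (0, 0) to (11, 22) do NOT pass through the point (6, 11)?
Number of paths = 139478352

Total paths from (0, 0) to (11, 22): C(33, 11) = 193536720. Paths through (6, 11): (paths (0, 0) → (6, 11)) × (paths (6, 11) → (11, 22)) = C(17, 6) · C(16, 5) = 12376 · 4368 = 54058368. Avoidance count = 193536720 − 54058368 = 139478352.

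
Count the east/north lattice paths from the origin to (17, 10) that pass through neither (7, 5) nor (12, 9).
Number of paths = 4893081

Inclusion–exclusion. Total paths: C(27, 17) = 8436285. Through P₁: C(12, 7)·C(15, 10) = 2378376. Through P₂: C(21, 12)·C(6, 5) = 1763580. Since P₁ is strictly southwest of P₂, a monotone path through both must visit P₁ then P₂; paths through both = C(12, 7)·C(9, 5)·C(6, 5) = 598752. Avoid both = 8436285 − 2378376 − 1763580 + 598752 = 4893081.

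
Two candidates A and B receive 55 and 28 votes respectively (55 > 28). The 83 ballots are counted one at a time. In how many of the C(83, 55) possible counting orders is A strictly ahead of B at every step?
Strict-lead orderings = 3315651101798115662352

Total orderings of the 83 votes with 55 for A: C(83, 55) = 10192557090712725925008. By the Bertrand ballot formula (Cycle Lemma / reflection principle), the number of orderings in which A is strictly ahead of B throughout is (p − q)/(p + q) · C(p + q, p) = (55 − 28)/(55 + 28) · 10192557090712725925008 = 3315651101798115662352.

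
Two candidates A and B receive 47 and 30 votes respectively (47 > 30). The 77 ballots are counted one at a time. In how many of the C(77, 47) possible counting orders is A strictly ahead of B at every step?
Strict-lead orderings = 467247097302829938080

Total orderings of the 77 votes with 47 for A: C(77, 47) = 2116354499548112072480. By the Bertrand ballot formula (Cycle Lemma / reflection principle), the number of orderings in which A is strictly ahead of B throughout is (p − q)/(p + q) · C(p + q, p) = (47 − 30)/(47 + 30) · 2116354499548112072480 = 467247097302829938080.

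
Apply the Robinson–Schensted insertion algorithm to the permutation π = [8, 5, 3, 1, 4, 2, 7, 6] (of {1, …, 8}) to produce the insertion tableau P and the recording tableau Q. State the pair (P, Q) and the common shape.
P = [1, 2, 6] / [3, 4, 7] / [5] / [8];  Q = [1, 5, 7] / [2, 6, 8] / [3] / [4];  common shape = (3, 3, 1, 1)

Row-insert the values π_1, π_2, … into P one at a time, bumping the leftmost entry strictly greater than the inserted value down to the next row. The recording tableau Q records, in position (i, j), the step at which that cell was added to P.
  Insert 8 (step 1): P = [8];  Q = [1]
  Insert 5 (step 2): P = [5] / [8];  Q = [1] / [2]
  Insert 3 (step 3): P = [3] / [5] / [8];  Q = [1] / [2] / [3]
  Insert 1 (step 4): P = [1] / [3] / [5] / [8];  Q = [1] / [2] / [3] / [4]
  Insert 4 (step 5): P = [1, 4] / [3] / [5] / [8];  Q = [1, 5] / [2] / [3] / [4]
  Insert 2 (step 6): P = [1, 2] / [3, 4] / [5] / [8];  Q = [1, 5] / [2, 6] / [3] / [4]
  Insert 7 (step 7): P = [1, 2, 7] / [3, 4] / [5] / [8];  Q = [1, 5, 7] / [2, 6] / [3] / [4]
  Insert 6 (step 8): P = [1, 2, 6] / [3, 4, 7] / [5] / [8];  Q = [1, 5, 7] / [2, 6, 8] / [3] / [4]
Final shape: (3, 3, 1, 1).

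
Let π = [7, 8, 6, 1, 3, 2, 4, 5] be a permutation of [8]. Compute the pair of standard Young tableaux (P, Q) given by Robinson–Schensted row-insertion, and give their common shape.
P = [1, 2, 4, 5] / [3, 8] / [6] / [7];  Q = [1, 2, 7, 8] / [3, 5] / [4] / [6];  common shape = (4, 2, 1, 1)

Row-insert the values π_1, π_2, … into P one at a time, bumping the leftmost entry strictly greater than the inserted value down to the next row. The recording tableau Q records, in position (i, j), the step at which that cell was added to P.
  Insert 7 (step 1): P = [7];  Q = [1]
  Insert 8 (step 2): P = [7, 8];  Q = [1, 2]
  Insert 6 (step 3): P = [6, 8] / [7];  Q = [1, 2] / [3]
  Insert 1 (step 4): P = [1, 8] / [6] / [7];  Q = [1, 2] / [3] / [4]
  Insert 3 (step 5): P = [1, 3] / [6, 8] / [7];  Q = [1, 2] / [3, 5] / [4]
  Insert 2 (step 6): P = [1, 2] / [3, 8] / [6] / [7];  Q = [1, 2] / [3, 5] / [4] / [6]
  Insert 4 (step 7): P = [1, 2, 4] / [3, 8] / [6] / [7];  Q = [1, 2, 7] / [3, 5] / [4] / [6]
  Insert 5 (step 8): P = [1, 2, 4, 5] / [3, 8] / [6] / [7];  Q = [1, 2, 7, 8] / [3, 5] / [4] / [6]
Final shape: (4, 2, 1, 1).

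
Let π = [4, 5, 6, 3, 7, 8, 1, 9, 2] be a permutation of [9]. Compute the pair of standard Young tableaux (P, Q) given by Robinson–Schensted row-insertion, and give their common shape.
P = [1, 2, 6, 7, 8, 9] / [3, 5] / [4];  Q = [1, 2, 3, 5, 6, 8] / [4, 9] / [7];  common shape = (6, 2, 1)

Row-insert the values π_1, π_2, … into P one at a time, bumping the leftmost entry strictly greater than the inserted value down to the next row. The recording tableau Q records, in position (i, j), the step at which that cell was added to P.
  Insert 4 (step 1): P = [4];  Q = [1]
  Insert 5 (step 2): P = [4, 5];  Q = [1, 2]
  Insert 6 (step 3): P = [4, 5, 6];  Q = [1, 2, 3]
  Insert 3 (step 4): P = [3, 5, 6] / [4];  Q = [1, 2, 3] / [4]
  Insert 7 (step 5): P = [3, 5, 6, 7] / [4];  Q = [1, 2, 3, 5] / [4]
  Insert 8 (step 6): P = [3, 5, 6, 7, 8] / [4];  Q = [1, 2, 3, 5, 6] / [4]
  Insert 1 (step 7): P = [1, 5, 6, 7, 8] / [3] / [4];  Q = [1, 2, 3, 5, 6] / [4] / [7]
  Insert 9 (step 8): P = [1, 5, 6, 7, 8, 9] / [3] / [4];  Q = [1, 2, 3, 5, 6, 8] / [4] / [7]
  Insert 2 (step 9): P = [1, 2, 6, 7, 8, 9] / [3, 5] / [4];  Q = [1, 2, 3, 5, 6, 8] / [4, 9] / [7]
Final shape: (6, 2, 1).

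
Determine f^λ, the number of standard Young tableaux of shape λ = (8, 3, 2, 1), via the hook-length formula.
# SYT of shape (8, 3, 2, 1) = 23296

Hook-length formula: f^λ = n! / Π hook(c), product over all cells c of the Young diagram. For λ = (8, 3, 2, 1), n = 14 boxes. Hook lengths by row (left-to-right, top-to-bottom): [11, 9, 7, 5, 4, 3, 2, 1]; [5, 3, 1]; [3, 1]; [1]. Product of hooks = 3742200. So f^λ = 14! / 3742200 = 87178291200 / 3742200 = 23296.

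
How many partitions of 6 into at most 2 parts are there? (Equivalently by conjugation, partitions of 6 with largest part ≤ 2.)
p(6, parts ≤ 2) = 4

Partitions of 6 with all parts ≤ 2: 2+2+2, 2+2+1+1, 2+1+1+1+1, 1+1+1+1+1+1. Count = 4.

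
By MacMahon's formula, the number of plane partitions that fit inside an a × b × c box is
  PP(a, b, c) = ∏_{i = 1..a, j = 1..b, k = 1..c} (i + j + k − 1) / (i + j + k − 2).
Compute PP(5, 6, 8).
PP(5, 6, 8) = 7997986868872

Evaluate the triple product over i = 1..5, j = 1..6, k = 1..8. The factors are (2/1) · (3/2) · (4/3) · (5/4) · (6/5) · (7/6) · (8/7) · (9/8) · … (240 factors total). The numerators and denominators telescope so the product is an integer; carrying out the multiplication exactly gives PP(5, 6, 8) = 7997986868872.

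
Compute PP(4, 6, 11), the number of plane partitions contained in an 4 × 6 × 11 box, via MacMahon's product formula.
PP(4, 6, 11) = 14675134144320

Evaluate the triple product over i = 1..4, j = 1..6, k = 1..11. The factors are (2/1) · (3/2) · (4/3) · (5/4) · (6/5) · (7/6) · (8/7) · (9/8) · … (264 factors total). The numerators and denominators telescope so the product is an integer; carrying out the multiplication exactly gives PP(4, 6, 11) = 14675134144320.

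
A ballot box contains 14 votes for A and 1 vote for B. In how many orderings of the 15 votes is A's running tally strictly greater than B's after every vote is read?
Strict-lead orderings = 13

Total orderings of the 15 votes with 14 for A: C(15, 14) = 15. By the Bertrand ballot formula (Cycle Lemma / reflection principle), the number of orderings in which A is strictly ahead of B throughout is (p − q)/(p + q) · C(p + q, p) = (14 − 1)/(14 + 1) · 15 = 13.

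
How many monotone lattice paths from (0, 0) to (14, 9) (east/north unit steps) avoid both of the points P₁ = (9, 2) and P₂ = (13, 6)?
Number of paths = 680502

Inclusion–exclusion. Total paths: C(23, 14) = 817190. Through P₁: C(11, 9)·C(12, 5) = 43560. Through P₂: C(19, 13)·C(4, 1) = 108528. Since P₁ is strictly southwest of P₂, a monotone path through both must visit P₁ then P₂; paths through both = C(11, 9)·C(8, 4)·C(4, 1) = 15400. Avoid both = 817190 − 43560 − 108528 + 15400 = 680502.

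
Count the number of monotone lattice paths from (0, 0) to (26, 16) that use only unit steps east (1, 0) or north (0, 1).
Number of paths = 166509721602

A monotone lattice path from (0, 0) to (26, 16) consists of 26 east steps and 16 north steps in some order, so it is determined by which 26 of the 42 steps are east. The count is C(42, 26) = 166509721602.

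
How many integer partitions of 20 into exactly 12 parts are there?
p(20, 12 parts) = 22

Partitions of n into exactly k parts are in bijection with partitions of n − k into at most k parts (subtract 1 from each part). So p(20, exactly 12) = p(8, parts ≤ 12). Computing via the recurrence p(m, j) = p(m, j−1) + p(m−j, j) gives 22.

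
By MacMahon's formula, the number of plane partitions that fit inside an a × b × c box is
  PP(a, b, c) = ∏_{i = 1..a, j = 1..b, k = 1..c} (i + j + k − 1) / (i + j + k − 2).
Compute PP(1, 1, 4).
PP(1, 1, 4) = 5

Evaluate the triple product over i = 1..1, j = 1..1, k = 1..4. The factors are (2/1) · (3/2) · (4/3) · (5/4). The numerators and denominators telescope so the product is an integer; carrying out the multiplication exactly gives PP(1, 1, 4) = 5.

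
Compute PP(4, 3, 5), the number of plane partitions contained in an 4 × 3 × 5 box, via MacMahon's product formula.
PP(4, 3, 5) = 116424

Evaluate the triple product over i = 1..4, j = 1..3, k = 1..5. The factors are (2/1) · (3/2) · (4/3) · (5/4) · (6/5) · (3/2) · (4/3) · (5/4) · … (60 factors total). The numerators and denominators telescope so the product is an integer; carrying out the multiplication exactly gives PP(4, 3, 5) = 116424.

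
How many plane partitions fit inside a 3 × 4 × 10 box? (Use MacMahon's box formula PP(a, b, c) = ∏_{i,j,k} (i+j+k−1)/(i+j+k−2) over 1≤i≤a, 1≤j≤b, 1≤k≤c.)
PP(3, 4, 10) = 33157124

Evaluate the triple product over i = 1..3, j = 1..4, k = 1..10. The factors are (2/1) · (3/2) · (4/3) · (5/4) · (6/5) · (7/6) · (8/7) · (9/8) · … (120 factors total). The numerators and denominators telescope so the product is an integer; carrying out the multiplication exactly gives PP(3, 4, 10) = 33157124.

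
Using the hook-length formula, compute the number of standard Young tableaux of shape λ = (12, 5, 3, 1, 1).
# SYT of shape (12, 5, 3, 1, 1) = 155120427

Hook-length formula: f^λ = n! / Π hook(c), product over all cells c of the Young diagram. For λ = (12, 5, 3, 1, 1), n = 22 boxes. Hook lengths by row (left-to-right, top-to-bottom): [16, 13, 12, 10, 9, 7, 6, 5, 4, 3, 2, 1]; [8, 5, 4, 2, 1]; [5, 2, 1]; [2]; [1]. Product of hooks = 7245987840000. So f^λ = 22! / 7245987840000 = 1124000727777607680000 / 7245987840000 = 155120427.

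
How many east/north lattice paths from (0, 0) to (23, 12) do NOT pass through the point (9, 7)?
Number of paths = 701427480

Total paths from (0, 0) to (23, 12): C(35, 23) = 834451800. Paths through (9, 7): (paths (0, 0) → (9, 7)) × (paths (9, 7) → (23, 12)) = C(16, 9) · C(19, 14) = 11440 · 11628 = 133024320. Avoidance count = 834451800 − 133024320 = 701427480.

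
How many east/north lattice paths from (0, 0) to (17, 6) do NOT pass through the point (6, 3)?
Number of paths = 70371

Total paths from (0, 0) to (17, 6): C(23, 17) = 100947. Paths through (6, 3): (paths (0, 0) → (6, 3)) × (paths (6, 3) → (17, 6)) = C(9, 6) · C(14, 11) = 84 · 364 = 30576. Avoidance count = 100947 − 30576 = 70371.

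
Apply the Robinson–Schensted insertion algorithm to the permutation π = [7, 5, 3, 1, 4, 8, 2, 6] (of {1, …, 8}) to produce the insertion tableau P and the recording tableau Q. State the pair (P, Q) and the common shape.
P = [1, 2, 6] / [3, 4, 8] / [5] / [7];  Q = [1, 5, 6] / [2, 7, 8] / [3] / [4];  common shape = (3, 3, 1, 1)

Row-insert the values π_1, π_2, … into P one at a time, bumping the leftmost entry strictly greater than the inserted value down to the next row. The recording tableau Q records, in position (i, j), the step at which that cell was added to P.
  Insert 7 (step 1): P = [7];  Q = [1]
  Insert 5 (step 2): P = [5] / [7];  Q = [1] / [2]
  Insert 3 (step 3): P = [3] / [5] / [7];  Q = [1] / [2] / [3]
  Insert 1 (step 4): P = [1] / [3] / [5] / [7];  Q = [1] / [2] / [3] / [4]
  Insert 4 (step 5): P = [1, 4] / [3] / [5] / [7];  Q = [1, 5] / [2] / [3] / [4]
  Insert 8 (step 6): P = [1, 4, 8] / [3] / [5] / [7];  Q = [1, 5, 6] / [2] / [3] / [4]
  Insert 2 (step 7): P = [1, 2, 8] / [3, 4] / [5] / [7];  Q = [1, 5, 6] / [2, 7] / [3] / [4]
  Insert 6 (step 8): P = [1, 2, 6] / [3, 4, 8] / [5] / [7];  Q = [1, 5, 6] / [2, 7, 8] / [3] / [4]
Final shape: (3, 3, 1, 1).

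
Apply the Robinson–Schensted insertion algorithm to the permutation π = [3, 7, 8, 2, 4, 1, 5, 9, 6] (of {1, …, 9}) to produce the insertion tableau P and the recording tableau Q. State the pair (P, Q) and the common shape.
P = [1, 4, 5, 6] / [2, 7, 8, 9] / [3];  Q = [1, 2, 3, 8] / [4, 5, 7, 9] / [6];  common shape = (4, 4, 1)

Row-insert the values π_1, π_2, … into P one at a time, bumping the leftmost entry strictly greater than the inserted value down to the next row. The recording tableau Q records, in position (i, j), the step at which that cell was added to P.
  Insert 3 (step 1): P = [3];  Q = [1]
  Insert 7 (step 2): P = [3, 7];  Q = [1, 2]
  Insert 8 (step 3): P = [3, 7, 8];  Q = [1, 2, 3]
  Insert 2 (step 4): P = [2, 7, 8] / [3];  Q = [1, 2, 3] / [4]
  Insert 4 (step 5): P = [2, 4, 8] / [3, 7];  Q = [1, 2, 3] / [4, 5]
  Insert 1 (step 6): P = [1, 4, 8] / [2, 7] / [3];  Q = [1, 2, 3] / [4, 5] / [6]
  Insert 5 (step 7): P = [1, 4, 5] / [2, 7, 8] / [3];  Q = [1, 2, 3] / [4, 5, 7] / [6]
  Insert 9 (step 8): P = [1, 4, 5, 9] / [2, 7, 8] / [3];  Q = [1, 2, 3, 8] / [4, 5, 7] / [6]
  Insert 6 (step 9): P = [1, 4, 5, 6] / [2, 7, 8, 9] / [3];  Q = [1, 2, 3, 8] / [4, 5, 7, 9] / [6]
Final shape: (4, 4, 1).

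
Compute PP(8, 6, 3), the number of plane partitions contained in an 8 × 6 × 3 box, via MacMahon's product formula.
PP(8, 6, 3) = 614083470

Evaluate the triple product over i = 1..8, j = 1..6, k = 1..3. The factors are (2/1) · (3/2) · (4/3) · (3/2) · (4/3) · (5/4) · (4/3) · (5/4) · … (144 factors total). The numerators and denominators telescope so the product is an integer; carrying out the multiplication exactly gives PP(8, 6, 3) = 614083470.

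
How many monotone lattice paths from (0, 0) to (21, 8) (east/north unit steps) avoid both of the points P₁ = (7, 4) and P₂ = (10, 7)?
Number of paths = 3128169

Inclusion–exclusion. Total paths: C(29, 21) = 4292145. Through P₁: C(11, 7)·C(18, 14) = 1009800. Through P₂: C(17, 10)·C(12, 11) = 233376. Since P₁ is strictly southwest of P₂, a monotone path through both must visit P₁ then P₂; paths through both = C(11, 7)·C(6, 3)·C(12, 11) = 79200. Avoid both = 4292145 − 1009800 − 233376 + 79200 = 3128169.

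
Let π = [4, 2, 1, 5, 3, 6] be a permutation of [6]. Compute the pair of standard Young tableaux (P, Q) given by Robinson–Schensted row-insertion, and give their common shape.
P = [1, 3, 6] / [2, 5] / [4];  Q = [1, 4, 6] / [2, 5] / [3];  common shape = (3, 2, 1)

Row-insert the values π_1, π_2, … into P one at a time, bumping the leftmost entry strictly greater than the inserted value down to the next row. The recording tableau Q records, in position (i, j), the step at which that cell was added to P.
  Insert 4 (step 1): P = [4];  Q = [1]
  Insert 2 (step 2): P = [2] / [4];  Q = [1] / [2]
  Insert 1 (step 3): P = [1] / [2] / [4];  Q = [1] / [2] / [3]
  Insert 5 (step 4): P = [1, 5] / [2] / [4];  Q = [1, 4] / [2] / [3]
  Insert 3 (step 5): P = [1, 3] / [2, 5] / [4];  Q = [1, 4] / [2, 5] / [3]
  Insert 6 (step 6): P = [1, 3, 6] / [2, 5] / [4];  Q = [1, 4, 6] / [2, 5] / [3]
Final shape: (3, 2, 1).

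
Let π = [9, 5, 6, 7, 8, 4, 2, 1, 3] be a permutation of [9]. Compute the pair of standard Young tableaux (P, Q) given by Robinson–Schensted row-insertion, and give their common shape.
P = [1, 3, 7, 8] / [2, 6] / [4] / [5] / [9];  Q = [1, 3, 4, 5] / [2, 9] / [6] / [7] / [8];  common shape = (4, 2, 1, 1, 1)

Row-insert the values π_1, π_2, … into P one at a time, bumping the leftmost entry strictly greater than the inserted value down to the next row. The recording tableau Q records, in position (i, j), the step at which that cell was added to P.
  Insert 9 (step 1): P = [9];  Q = [1]
  Insert 5 (step 2): P = [5] / [9];  Q = [1] / [2]
  Insert 6 (step 3): P = [5, 6] / [9];  Q = [1, 3] / [2]
  Insert 7 (step 4): P = [5, 6, 7] / [9];  Q = [1, 3, 4] / [2]
  Insert 8 (step 5): P = [5, 6, 7, 8] / [9];  Q = [1, 3, 4, 5] / [2]
  Insert 4 (step 6): P = [4, 6, 7, 8] / [5] / [9];  Q = [1, 3, 4, 5] / [2] / [6]
  Insert 2 (step 7): P = [2, 6, 7, 8] / [4] / [5] / [9];  Q = [1, 3, 4, 5] / [2] / [6] / [7]
  Insert 1 (step 8): P = [1, 6, 7, 8] / [2] / [4] / [5] / [9];  Q = [1, 3, 4, 5] / [2] / [6] / [7] / [8]
  Insert 3 (step 9): P = [1, 3, 7, 8] / [2, 6] / [4] / [5] / [9];  Q = [1, 3, 4, 5] / [2, 9] / [6] / [7] / [8]
Final shape: (4, 2, 1, 1, 1).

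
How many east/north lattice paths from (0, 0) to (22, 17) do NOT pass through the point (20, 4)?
Number of paths = 51020002080

Total paths from (0, 0) to (22, 17): C(39, 22) = 51021117810. Paths through (20, 4): (paths (0, 0) → (20, 4)) × (paths (20, 4) → (22, 17)) = C(24, 20) · C(15, 2) = 10626 · 105 = 1115730. Avoidance count = 51021117810 − 1115730 = 51020002080.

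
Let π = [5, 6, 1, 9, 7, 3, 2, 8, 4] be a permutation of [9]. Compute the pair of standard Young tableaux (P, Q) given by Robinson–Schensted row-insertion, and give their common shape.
P = [1, 2, 4, 8] / [3, 6, 7] / [5] / [9];  Q = [1, 2, 4, 8] / [3, 5, 9] / [6] / [7];  common shape = (4, 3, 1, 1)

Row-insert the values π_1, π_2, … into P one at a time, bumping the leftmost entry strictly greater than the inserted value down to the next row. The recording tableau Q records, in position (i, j), the step at which that cell was added to P.
  Insert 5 (step 1): P = [5];  Q = [1]
  Insert 6 (step 2): P = [5, 6];  Q = [1, 2]
  Insert 1 (step 3): P = [1, 6] / [5];  Q = [1, 2] / [3]
  Insert 9 (step 4): P = [1, 6, 9] / [5];  Q = [1, 2, 4] / [3]
  Insert 7 (step 5): P = [1, 6, 7] / [5, 9];  Q = [1, 2, 4] / [3, 5]
  Insert 3 (step 6): P = [1, 3, 7] / [5, 6] / [9];  Q = [1, 2, 4] / [3, 5] / [6]
  Insert 2 (step 7): P = [1, 2, 7] / [3, 6] / [5] / [9];  Q = [1, 2, 4] / [3, 5] / [6] / [7]
  Insert 8 (step 8): P = [1, 2, 7, 8] / [3, 6] / [5] / [9];  Q = [1, 2, 4, 8] / [3, 5] / [6] / [7]
  Insert 4 (step 9): P = [1, 2, 4, 8] / [3, 6, 7] / [5] / [9];  Q = [1, 2, 4, 8] / [3, 5, 9] / [6] / [7]
Final shape: (4, 3, 1, 1).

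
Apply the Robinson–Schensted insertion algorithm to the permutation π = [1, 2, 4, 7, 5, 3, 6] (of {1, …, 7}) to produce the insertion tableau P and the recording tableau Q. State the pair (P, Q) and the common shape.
P = [1, 2, 3, 5, 6] / [4] / [7];  Q = [1, 2, 3, 4, 7] / [5] / [6];  common shape = (5, 1, 1)

Row-insert the values π_1, π_2, … into P one at a time, bumping the leftmost entry strictly greater than the inserted value down to the next row. The recording tableau Q records, in position (i, j), the step at which that cell was added to P.
  Insert 1 (step 1): P = [1];  Q = [1]
  Insert 2 (step 2): P = [1, 2];  Q = [1, 2]
  Insert 4 (step 3): P = [1, 2, 4];  Q = [1, 2, 3]
  Insert 7 (step 4): P = [1, 2, 4, 7];  Q = [1, 2, 3, 4]
  Insert 5 (step 5): P = [1, 2, 4, 5] / [7];  Q = [1, 2, 3, 4] / [5]
  Insert 3 (step 6): P = [1, 2, 3, 5] / [4] / [7];  Q = [1, 2, 3, 4] / [5] / [6]
  Insert 6 (step 7): P = [1, 2, 3, 5, 6] / [4] / [7];  Q = [1, 2, 3, 4, 7] / [5] / [6]
Final shape: (5, 1, 1).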